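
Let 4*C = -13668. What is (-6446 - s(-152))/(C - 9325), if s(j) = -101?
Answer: 6345/12742 ≈ 0.49796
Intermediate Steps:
C = -3417 (C = (¼)*(-13668) = -3417)
(-6446 - s(-152))/(C - 9325) = (-6446 - 1*(-101))/(-3417 - 9325) = (-6446 + 101)/(-12742) = -6345*(-1/12742) = 6345/12742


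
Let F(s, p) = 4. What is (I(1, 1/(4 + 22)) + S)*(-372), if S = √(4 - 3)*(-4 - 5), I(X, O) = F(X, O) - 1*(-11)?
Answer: -2232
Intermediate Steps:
I(X, O) = 15 (I(X, O) = 4 - 1*(-11) = 4 + 11 = 15)
S = -9 (S = √1*(-9) = 1*(-9) = -9)
(I(1, 1/(4 + 22)) + S)*(-372) = (15 - 9)*(-372) = 6*(-372) = -2232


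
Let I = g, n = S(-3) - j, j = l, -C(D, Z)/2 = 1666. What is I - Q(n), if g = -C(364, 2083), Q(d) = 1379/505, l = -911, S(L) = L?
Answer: 1681281/505 ≈ 3329.3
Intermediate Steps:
C(D, Z) = -3332 (C(D, Z) = -2*1666 = -3332)
j = -911
n = 908 (n = -3 - 1*(-911) = -3 + 911 = 908)
Q(d) = 1379/505 (Q(d) = 1379*(1/505) = 1379/505)
g = 3332 (g = -1*(-3332) = 3332)
I = 3332
I - Q(n) = 3332 - 1*1379/505 = 3332 - 1379/505 = 1681281/505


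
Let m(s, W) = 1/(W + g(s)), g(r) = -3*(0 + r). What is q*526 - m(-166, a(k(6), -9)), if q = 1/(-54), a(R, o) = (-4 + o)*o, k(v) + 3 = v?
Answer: -53924/5535 ≈ -9.7424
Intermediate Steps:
g(r) = -3*r
k(v) = -3 + v
a(R, o) = o*(-4 + o)
m(s, W) = 1/(W - 3*s)
q = -1/54 (q = 1*(-1/54) = -1/54 ≈ -0.018519)
q*526 - m(-166, a(k(6), -9)) = -1/54*526 - 1/(-9*(-4 - 9) - 3*(-166)) = -263/27 - 1/(-9*(-13) + 498) = -263/27 - 1/(117 + 498) = -263/27 - 1/615 = -53924/5535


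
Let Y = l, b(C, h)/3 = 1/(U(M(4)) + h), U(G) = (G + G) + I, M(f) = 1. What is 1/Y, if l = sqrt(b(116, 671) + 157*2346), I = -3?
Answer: sqrt(18371083090)/82258581 ≈ 0.0016477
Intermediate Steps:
U(G) = -3 + 2*G (U(G) = (G + G) - 3 = 2*G - 3 = -3 + 2*G)
b(C, h) = 3/(-1 + h) (b(C, h) = 3/((-3 + 2*1) + h) = 3/((-3 + 2) + h) = 3/(-1 + h))
l = 3*sqrt(18371083090)/670 (l = sqrt(3/(-1 + 671) + 157*2346) = sqrt(3/670 + 368322) = sqrt(246775743/670) = 3*sqrt(18371083090)/670 ≈ 606.90)
Y = 3*sqrt(18371083090)/670 ≈ 606.90
1/Y = 1/(3*sqrt(18371083090)/670) = sqrt(18371083090)/82258581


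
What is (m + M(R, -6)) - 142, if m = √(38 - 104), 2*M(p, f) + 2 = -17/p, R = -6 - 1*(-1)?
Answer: -1413/10 + I*√66 ≈ -141.3 + 8.124*I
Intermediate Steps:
R = -5 (R = -6 + 1 = -5)
M(p, f) = -1 - 17/(2*p) (M(p, f) = -1 + (-17/p)/2 = -1 - 17/(2*p))
m = I*√66 (m = √(-66) = I*√66 ≈ 8.124*I)
(m + M(R, -6)) - 142 = (I*√66 + (-17/2 - 1*(-5))/(-5)) - 142 = (I*√66 - (-17/2 + 5)/5) - 142 = (I*√66 - ⅕*(-7/2)) - 142 = (I*√66 + 7/10) - 142 = (7/10 + I*√66) - 142 = -1413/10 + I*√66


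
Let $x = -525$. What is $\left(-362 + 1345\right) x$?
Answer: $-516075$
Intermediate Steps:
$\left(-362 + 1345\right) x = \left(-362 + 1345\right) \left(-525\right) = 983 \left(-525\right) = -516075$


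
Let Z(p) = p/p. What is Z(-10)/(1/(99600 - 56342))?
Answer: 43258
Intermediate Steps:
Z(p) = 1
Z(-10)/(1/(99600 - 56342)) = 1/1/(99600 - 56342) = 1/1/43258 = 1/(1/43258) = 1*43258 = 43258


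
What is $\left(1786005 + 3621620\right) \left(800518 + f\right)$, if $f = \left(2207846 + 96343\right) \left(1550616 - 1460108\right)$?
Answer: $1127751209143291250$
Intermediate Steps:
$f = 208547538012$ ($f = 2304189 \left(1550616 - 1460108\right) = 2304189 \cdot 90508 = 208547538012$)
$\left(1786005 + 3621620\right) \left(800518 + f\right) = \left(1786005 + 3621620\right) \left(800518 + 208547538012\right) = 5407625 \cdot 208548338530 = 1127751209143291250$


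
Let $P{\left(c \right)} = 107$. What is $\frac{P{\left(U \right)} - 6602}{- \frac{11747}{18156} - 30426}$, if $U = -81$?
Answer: $\frac{6936660}{32495659} \approx 0.21346$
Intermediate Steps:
$\frac{P{\left(U \right)} - 6602}{- \frac{11747}{18156} - 30426} = \frac{107 - 6602}{- \frac{11747}{18156} - 30426} = - \frac{6495}{\left(-11747\right) \frac{1}{18156} - 30426} = - \frac{6495}{- \frac{691}{1068} - 30426} = - \frac{6495}{- \frac{32495659}{1068}} = \left(-6495\right) \left(- \frac{1068}{32495659}\right) = \frac{6936660}{32495659}$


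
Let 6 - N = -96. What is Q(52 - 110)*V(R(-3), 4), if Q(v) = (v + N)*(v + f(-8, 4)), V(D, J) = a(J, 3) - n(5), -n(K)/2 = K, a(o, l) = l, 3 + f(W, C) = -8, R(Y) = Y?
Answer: -39468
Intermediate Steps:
f(W, C) = -11 (f(W, C) = -3 - 8 = -11)
n(K) = -2*K
N = 102 (N = 6 - 1*(-96) = 6 + 96 = 102)
V(D, J) = 13 (V(D, J) = 3 - (-2)*5 = 3 - 1*(-10) = 3 + 10 = 13)
Q(v) = (-11 + v)*(102 + v) (Q(v) = (v + 102)*(v - 11) = (102 + v)*(-11 + v) = (-11 + v)*(102 + v))
Q(52 - 110)*V(R(-3), 4) = (-1122 + (52 - 110)² + 91*(52 - 110))*13 = (-1122 + (-58)² + 91*(-58))*13 = (-1122 + 3364 - 5278)*13 = -3036*13 = -39468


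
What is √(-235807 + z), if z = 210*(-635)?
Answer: I*√369157 ≈ 607.58*I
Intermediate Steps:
z = -133350
√(-235807 + z) = √(-235807 - 133350) = √(-369157) = I*√369157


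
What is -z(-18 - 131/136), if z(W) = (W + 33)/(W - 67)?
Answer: 1909/11691 ≈ 0.16329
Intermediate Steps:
z(W) = (33 + W)/(-67 + W)
-z(-18 - 131/136) = -(33 + (-18 - 131/136))/(-67 + (-18 - 131/136)) = -(33 - 2579/136)/(-67 - 2579/136) = -1909/((-11691/136)*136) = -(-136)*1909/(11691*136) = -1*(-1909/11691) = 1909/11691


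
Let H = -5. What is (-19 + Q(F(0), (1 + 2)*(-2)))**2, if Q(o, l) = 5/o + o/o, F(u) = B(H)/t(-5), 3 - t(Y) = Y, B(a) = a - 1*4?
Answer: 40804/81 ≈ 503.75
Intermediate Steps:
B(a) = -4 + a (B(a) = a - 4 = -4 + a)
t(Y) = 3 - Y
F(u) = -9/8 (F(u) = (-4 - 5)/(3 - 1*(-5)) = -9/(3 + 5) = -9/8)
Q(o, l) = 1 + 5/o (Q(o, l) = 5/o + 1 = 1 + 5/o)
(-19 + Q(F(0), (1 + 2)*(-2)))**2 = (-19 + (5 - 9/8)/(-9/8))**2 = (-19 - 8/9*31/8)**2 = (-19 - 31/9)**2 = (-202/9)**2 = 40804/81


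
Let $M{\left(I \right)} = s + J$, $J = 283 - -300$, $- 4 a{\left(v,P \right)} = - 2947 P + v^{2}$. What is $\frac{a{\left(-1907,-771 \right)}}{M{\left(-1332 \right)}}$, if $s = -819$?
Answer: $\frac{2954393}{472} \approx 6259.3$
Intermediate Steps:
$a{\left(v,P \right)} = - \frac{v^{2}}{4} + \frac{2947 P}{4}$ ($a{\left(v,P \right)} = - \frac{- 2947 P + v^{2}}{4} = - \frac{v^{2} - 2947 P}{4} = - \frac{v^{2}}{4} + \frac{2947 P}{4}$)
$J = 583$ ($J = 283 + 300 = 583$)
$M{\left(I \right)} = -236$ ($M{\left(I \right)} = -819 + 583 = -236$)
$\frac{a{\left(-1907,-771 \right)}}{M{\left(-1332 \right)}} = \frac{- \frac{\left(-1907\right)^{2}}{4} + \frac{2947}{4} \left(-771\right)}{-236} = \left(\left(- \frac{1}{4}\right) 3636649 - \frac{2272137}{4}\right) \left(- \frac{1}{236}\right) = \left(- \frac{3636649}{4} - \frac{2272137}{4}\right) \left(- \frac{1}{236}\right) = \left(- \frac{2954393}{2}\right) \left(- \frac{1}{236}\right) = \frac{2954393}{472}$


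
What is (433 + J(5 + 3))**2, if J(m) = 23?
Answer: 207936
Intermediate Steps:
(433 + J(5 + 3))**2 = (433 + 23)**2 = 456**2 = 207936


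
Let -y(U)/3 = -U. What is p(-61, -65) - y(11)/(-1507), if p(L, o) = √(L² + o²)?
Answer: 3/137 + √7946 ≈ 89.162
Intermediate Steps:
y(U) = 3*U (y(U) = -(-3)*U = 3*U)
p(-61, -65) - y(11)/(-1507) = √((-61)² + (-65)²) - 3*11/(-1507) = √(3721 + 4225) - 33*(-1)/1507 = √7946 - 1*(-3/137) = √7946 + 3/137 = 3/137 + √7946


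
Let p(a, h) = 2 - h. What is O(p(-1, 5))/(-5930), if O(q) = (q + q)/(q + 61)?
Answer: 3/171970 ≈ 1.7445e-5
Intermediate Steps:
O(q) = 2*q/(61 + q) (O(q) = (2*q)/(61 + q) = 2*q/(61 + q))
O(p(-1, 5))/(-5930) = (2*(2 - 1*5)/(61 + (2 - 1*5)))/(-5930) = (2*(2 - 5)/(61 + (2 - 5)))*(-1/5930) = (2*(-3)/(61 - 3))*(-1/5930) = (2*(-3)/58)*(-1/5930) = (2*(-3)*(1/58))*(-1/5930) = -3/29*(-1/5930) = 3/171970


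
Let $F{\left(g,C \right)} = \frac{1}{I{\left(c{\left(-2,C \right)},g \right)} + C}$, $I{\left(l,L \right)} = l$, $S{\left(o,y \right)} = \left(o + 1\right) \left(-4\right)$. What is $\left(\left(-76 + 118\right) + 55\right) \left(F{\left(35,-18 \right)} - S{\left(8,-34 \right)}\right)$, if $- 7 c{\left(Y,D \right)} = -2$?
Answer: $\frac{432329}{124} \approx 3486.5$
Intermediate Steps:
$c{\left(Y,D \right)} = \frac{2}{7}$ ($c{\left(Y,D \right)} = \left(- \frac{1}{7}\right) \left(-2\right) = \frac{2}{7}$)
$S{\left(o,y \right)} = -4 - 4 o$ ($S{\left(o,y \right)} = \left(1 + o\right) \left(-4\right) = -4 - 4 o$)
$F{\left(g,C \right)} = \frac{1}{\frac{2}{7} + C}$
$\left(\left(-76 + 118\right) + 55\right) \left(F{\left(35,-18 \right)} - S{\left(8,-34 \right)}\right) = \left(\left(-76 + 118\right) + 55\right) \left(\frac{7}{2 + 7 \left(-18\right)} - \left(-4 - 32\right)\right) = \left(42 + 55\right) \left(\frac{7}{2 - 126} - \left(-4 - 32\right)\right) = 97 \left(\frac{7}{-124} - -36\right) = 97 \left(7 \left(- \frac{1}{124}\right) + 36\right) = 97 \left(- \frac{7}{124} + 36\right) = 97 \cdot \frac{4457}{124} = \frac{432329}{124}$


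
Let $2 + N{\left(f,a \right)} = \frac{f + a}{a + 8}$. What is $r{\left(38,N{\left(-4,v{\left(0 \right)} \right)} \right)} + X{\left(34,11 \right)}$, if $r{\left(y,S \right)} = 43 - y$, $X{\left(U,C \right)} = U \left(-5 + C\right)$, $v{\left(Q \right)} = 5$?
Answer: $209$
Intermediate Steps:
$N{\left(f,a \right)} = -2 + \frac{a + f}{8 + a}$ ($N{\left(f,a \right)} = -2 + \frac{f + a}{a + 8} = -2 + \frac{a + f}{8 + a}$)
$r{\left(38,N{\left(-4,v{\left(0 \right)} \right)} \right)} + X{\left(34,11 \right)} = \left(43 - 38\right) + 34 \left(-5 + 11\right) = \left(43 - 38\right) + 34 \cdot 6 = 5 + 204 = 209$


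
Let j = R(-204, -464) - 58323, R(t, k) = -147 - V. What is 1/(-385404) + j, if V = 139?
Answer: -22588143037/385404 ≈ -58609.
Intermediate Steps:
R(t, k) = -286 (R(t, k) = -147 - 1*139 = -147 - 139 = -286)
j = -58609 (j = -286 - 58323 = -58609)
1/(-385404) + j = 1/(-385404) - 58609 = -1/385404 - 58609 = -22588143037/385404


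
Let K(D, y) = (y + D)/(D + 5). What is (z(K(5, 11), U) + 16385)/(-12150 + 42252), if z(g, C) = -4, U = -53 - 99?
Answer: 16381/30102 ≈ 0.54418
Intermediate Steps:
K(D, y) = (D + y)/(5 + D)
U = -152
(z(K(5, 11), U) + 16385)/(-12150 + 42252) = (-4 + 16385)/(-12150 + 42252) = 16381/30102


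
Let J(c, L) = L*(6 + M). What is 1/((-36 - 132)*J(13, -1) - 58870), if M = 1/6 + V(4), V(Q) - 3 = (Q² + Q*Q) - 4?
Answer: -1/52626 ≈ -1.9002e-5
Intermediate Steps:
V(Q) = -1 + 2*Q² (V(Q) = 3 + ((Q² + Q*Q) - 4) = 3 + ((Q² + Q²) - 4) = 3 + (2*Q² - 4) = 3 + (-4 + 2*Q²) = -1 + 2*Q²)
M = 187/6 (M = 1/6 + (-1 + 2*4²) = ⅙ + (-1 + 2*16) = ⅙ + (-1 + 32) = ⅙ + 31 = 187/6 ≈ 31.167)
J(c, L) = 223*L/6 (J(c, L) = L*(6 + 187/6) = L*(223/6) = 223*L/6)
1/((-36 - 132)*J(13, -1) - 58870) = 1/((-36 - 132)*((223/6)*(-1)) - 58870) = 1/(-168*(-223/6) - 58870) = 1/(6244 - 58870) = 1/(-52626) = -1/52626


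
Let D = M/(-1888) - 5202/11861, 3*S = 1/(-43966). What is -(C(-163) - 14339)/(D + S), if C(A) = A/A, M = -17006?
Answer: 10587418759533408/6327365358463 ≈ 1673.3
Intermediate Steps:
S = -1/131898 (S = (⅓)/(-43966) = (⅓)*(-1/43966) = -1/131898 ≈ -7.5816e-6)
C(A) = 1
D = 95943395/11196784 (D = -17006/(-1888) - 5202/11861 = -17006*(-1/1888) - 5202*1/11861 = 8503/944 - 5202/11861 = 95943395/11196784 ≈ 8.5688)
-(C(-163) - 14339)/(D + S) = -(1 - 14339)/(95943395/11196784 - 1/131898) = -(-14338)/6327365358463/738416708016 = -(-14338)*738416708016/6327365358463 = -1*(-10587418759533408/6327365358463) = 10587418759533408/6327365358463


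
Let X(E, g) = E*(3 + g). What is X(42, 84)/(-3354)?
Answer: -609/559 ≈ -1.0894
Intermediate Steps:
X(42, 84)/(-3354) = (42*(3 + 84))/(-3354) = (42*87)*(-1/3354) = 3654*(-1/3354) = -609/559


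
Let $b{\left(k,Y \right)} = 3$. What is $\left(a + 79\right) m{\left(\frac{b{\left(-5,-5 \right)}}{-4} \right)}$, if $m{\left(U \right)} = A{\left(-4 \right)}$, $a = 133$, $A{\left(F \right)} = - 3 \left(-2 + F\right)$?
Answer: $3816$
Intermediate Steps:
$A{\left(F \right)} = 6 - 3 F$
$m{\left(U \right)} = 18$ ($m{\left(U \right)} = 6 - -12 = 6 + 12 = 18$)
$\left(a + 79\right) m{\left(\frac{b{\left(-5,-5 \right)}}{-4} \right)} = \left(133 + 79\right) 18 = 212 \cdot 18 = 3816$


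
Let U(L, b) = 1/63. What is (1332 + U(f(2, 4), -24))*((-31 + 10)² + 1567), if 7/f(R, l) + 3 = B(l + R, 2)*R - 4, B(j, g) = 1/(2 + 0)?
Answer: 168505336/63 ≈ 2.6747e+6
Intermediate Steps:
B(j, g) = ½ (B(j, g) = 1/2 = ½)
f(R, l) = 7/(-7 + R/2) (f(R, l) = 7/(-3 + (R/2 - 4)) = 7/(-3 + (-4 + R/2)) = 7/(-7 + R/2))
U(L, b) = 1/63
(1332 + U(f(2, 4), -24))*((-31 + 10)² + 1567) = (1332 + 1/63)*((-31 + 10)² + 1567) = 83917*((-21)² + 1567)/63 = 83917*(441 + 1567)/63 = (83917/63)*2008 = 168505336/63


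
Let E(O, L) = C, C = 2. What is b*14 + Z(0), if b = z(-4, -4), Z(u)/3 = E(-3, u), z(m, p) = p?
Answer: -50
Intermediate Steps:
E(O, L) = 2
Z(u) = 6 (Z(u) = 3*2 = 6)
b = -4
b*14 + Z(0) = -4*14 + 6 = -56 + 6 = -50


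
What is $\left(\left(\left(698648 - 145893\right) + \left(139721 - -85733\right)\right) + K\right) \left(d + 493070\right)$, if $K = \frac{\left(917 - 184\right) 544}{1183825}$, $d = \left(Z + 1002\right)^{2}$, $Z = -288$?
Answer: $\frac{923904009849995282}{1183825} \approx 7.8044 \cdot 10^{11}$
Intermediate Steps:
$d = 509796$ ($d = \left(-288 + 1002\right)^{2} = 714^{2} = 509796$)
$K = \frac{398752}{1183825}$ ($K = 733 \cdot 544 \cdot \frac{1}{1183825} = 398752 \cdot \frac{1}{1183825} = \frac{398752}{1183825} \approx 0.33683$)
$\left(\left(\left(698648 - 145893\right) + \left(139721 - -85733\right)\right) + K\right) \left(d + 493070\right) = \left(\left(\left(698648 - 145893\right) + \left(139721 - -85733\right)\right) + \frac{398752}{1183825}\right) \left(509796 + 493070\right) = \left(\left(552755 + \left(139721 + 85733\right)\right) + \frac{398752}{1183825}\right) 1002866 = \left(\left(552755 + 225454\right) + \frac{398752}{1183825}\right) 1002866 = \left(778209 + \frac{398752}{1183825}\right) 1002866 = \frac{921263668177}{1183825} \cdot 1002866 = \frac{923904009849995282}{1183825}$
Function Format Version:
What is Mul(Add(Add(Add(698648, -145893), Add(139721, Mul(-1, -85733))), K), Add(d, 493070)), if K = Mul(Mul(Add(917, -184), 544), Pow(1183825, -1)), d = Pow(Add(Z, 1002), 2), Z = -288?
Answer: Rational(923904009849995282, 1183825) ≈ 7.8044e+11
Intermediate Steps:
d = 509796 (d = Pow(Add(-288, 1002), 2) = Pow(714, 2) = 509796)
K = Rational(398752, 1183825) (K = Mul(Mul(733, 544), Rational(1, 1183825)) = Mul(398752, Rational(1, 1183825)) = Rational(398752, 1183825) ≈ 0.33683)
Mul(Add(Add(Add(698648, -145893), Add(139721, Mul(-1, -85733))), K), Add(d, 493070)) = Mul(Add(Add(Add(698648, -145893), Add(139721, Mul(-1, -85733))), Rational(398752, 1183825)), Add(509796, 493070)) = Mul(Add(Add(552755, Add(139721, 85733)), Rational(398752, 1183825)), 1002866) = Mul(Add(Add(552755, 225454), Rational(398752, 1183825)), 1002866) = Mul(Add(778209, Rational(398752, 1183825)), 1002866) = Mul(Rational(921263668177, 1183825), 1002866) = Rational(923904009849995282, 1183825)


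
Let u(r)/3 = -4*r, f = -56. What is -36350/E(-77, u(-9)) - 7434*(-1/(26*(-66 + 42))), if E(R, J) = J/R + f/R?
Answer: 5596661/104 ≈ 53814.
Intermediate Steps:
u(r) = -12*r (u(r) = 3*(-4*r) = -12*r)
E(R, J) = -56/R + J/R (E(R, J) = J/R - 56/R = -56/R + J/R)
-36350/E(-77, u(-9)) - 7434*(-1/(26*(-66 + 42))) = -36350*(-77/(-56 - 12*(-9))) - 7434*(-1/(26*(-66 + 42))) = -36350*(-77/(-56 + 108)) - 7434/((-26*(-24))) = -36350/((-1/77*52)) - 7434/624 = -36350/(-52/77) - 7434*1/624 = -36350*(-77/52) - 1239/104 = 1399475/26 - 1239/104 = 5596661/104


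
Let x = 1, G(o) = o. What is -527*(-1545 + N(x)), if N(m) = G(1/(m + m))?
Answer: 1627903/2 ≈ 8.1395e+5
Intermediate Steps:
N(m) = 1/(2*m) (N(m) = 1/(m + m) = 1/(2*m))
-527*(-1545 + N(x)) = -527*(-1545 + (½)/1) = -527*(-1545 + (½)*1) = -527*(-1545 + ½) = -527*(-3089/2) = 1627903/2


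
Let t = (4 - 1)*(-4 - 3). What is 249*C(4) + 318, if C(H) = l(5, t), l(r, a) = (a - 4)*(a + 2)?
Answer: 118593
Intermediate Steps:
t = -21 (t = 3*(-7) = -21)
l(r, a) = (-4 + a)*(2 + a)
C(H) = 475 (C(H) = -8 + (-21)² - 2*(-21) = -8 + 441 + 42 = 475)
249*C(4) + 318 = 249*475 + 318 = 118275 + 318 = 118593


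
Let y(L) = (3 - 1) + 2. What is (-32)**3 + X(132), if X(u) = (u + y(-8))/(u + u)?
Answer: -1081327/33 ≈ -32768.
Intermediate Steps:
y(L) = 4 (y(L) = 2 + 2 = 4)
X(u) = (4 + u)/(2*u) (X(u) = (u + 4)/(u + u) = (4 + u)/((2*u)) = (4 + u)*(1/(2*u)) = (4 + u)/(2*u))
(-32)**3 + X(132) = (-32)**3 + (1/2)*(4 + 132)/132 = -32768 + (1/2)*(1/132)*136 = -32768 + 17/33 = -1081327/33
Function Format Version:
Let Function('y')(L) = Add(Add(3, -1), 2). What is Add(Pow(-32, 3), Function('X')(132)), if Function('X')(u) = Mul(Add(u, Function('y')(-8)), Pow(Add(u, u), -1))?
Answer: Rational(-1081327, 33) ≈ -32768.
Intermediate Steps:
Function('y')(L) = 4 (Function('y')(L) = Add(2, 2) = 4)
Function('X')(u) = Mul(Rational(1, 2), Pow(u, -1), Add(4, u)) (Function('X')(u) = Mul(Add(u, 4), Pow(Add(u, u), -1)) = Mul(Add(4, u), Pow(Mul(2, u), -1)) = Mul(Add(4, u), Mul(Rational(1, 2), Pow(u, -1))) = Mul(Rational(1, 2), Pow(u, -1), Add(4, u)))
Add(Pow(-32, 3), Function('X')(132)) = Add(Pow(-32, 3), Mul(Rational(1, 2), Pow(132, -1), Add(4, 132))) = Add(-32768, Mul(Rational(1, 2), Rational(1, 132), 136)) = Add(-32768, Rational(17, 33)) = Rational(-1081327, 33)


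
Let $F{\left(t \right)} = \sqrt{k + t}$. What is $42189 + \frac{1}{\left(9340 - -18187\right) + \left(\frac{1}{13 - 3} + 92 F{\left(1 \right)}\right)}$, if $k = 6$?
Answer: $\frac{3196584535217859}{75768198641} - \frac{9200 \sqrt{7}}{75768198641} \approx 42189.0$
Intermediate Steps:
$F{\left(t \right)} = \sqrt{6 + t}$
$42189 + \frac{1}{\left(9340 - -18187\right) + \left(\frac{1}{13 - 3} + 92 F{\left(1 \right)}\right)} = 42189 + \frac{1}{\left(9340 - -18187\right) + \left(\frac{1}{13 - 3} + 92 \sqrt{6 + 1}\right)} = 42189 + \frac{1}{\left(9340 + 18187\right) + \left(\frac{1}{10} + 92 \sqrt{7}\right)} = 42189 + \frac{1}{27527 + \left(\frac{1}{10} + 92 \sqrt{7}\right)} = 42189 + \frac{1}{\frac{275271}{10} + 92 \sqrt{7}}$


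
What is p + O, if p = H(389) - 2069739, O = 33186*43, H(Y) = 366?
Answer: -642375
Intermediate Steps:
O = 1426998
p = -2069373 (p = 366 - 2069739 = -2069373)
p + O = -2069373 + 1426998 = -642375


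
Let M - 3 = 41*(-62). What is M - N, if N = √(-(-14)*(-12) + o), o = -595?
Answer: -2539 - I*√763 ≈ -2539.0 - 27.622*I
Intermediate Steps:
M = -2539 (M = 3 + 41*(-62) = 3 - 2542 = -2539)
N = I*√763 (N = √(-(-14)*(-12) - 595) = √(-14*12 - 595) = √(-168 - 595) = √(-763) = I*√763 ≈ 27.622*I)
M - N = -2539 - I*√763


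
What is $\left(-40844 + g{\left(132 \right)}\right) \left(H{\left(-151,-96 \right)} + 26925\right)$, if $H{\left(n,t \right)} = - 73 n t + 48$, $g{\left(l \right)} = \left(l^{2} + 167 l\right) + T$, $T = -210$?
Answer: $1635538710$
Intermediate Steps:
$g{\left(l \right)} = -210 + l^{2} + 167 l$ ($g{\left(l \right)} = \left(l^{2} + 167 l\right) - 210 = -210 + l^{2} + 167 l$)
$H{\left(n,t \right)} = 48 - 73 n t$ ($H{\left(n,t \right)} = - 73 n t + 48 = 48 - 73 n t$)
$\left(-40844 + g{\left(132 \right)}\right) \left(H{\left(-151,-96 \right)} + 26925\right) = \left(-40844 + \left(-210 + 132^{2} + 167 \cdot 132\right)\right) \left(\left(48 - \left(-11023\right) \left(-96\right)\right) + 26925\right) = \left(-40844 + \left(-210 + 17424 + 22044\right)\right) \left(\left(48 - 1058208\right) + 26925\right) = \left(-40844 + 39258\right) \left(-1058160 + 26925\right) = \left(-1586\right) \left(-1031235\right) = 1635538710$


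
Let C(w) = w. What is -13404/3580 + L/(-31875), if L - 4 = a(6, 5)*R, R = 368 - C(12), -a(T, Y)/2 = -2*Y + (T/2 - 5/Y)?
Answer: -298439/76075 ≈ -3.9230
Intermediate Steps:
a(T, Y) = -T + 4*Y + 10/Y (a(T, Y) = -2*(-2*Y + (T/2 - 5/Y)) = -2*(T/2 - 5/Y - 2*Y) = -T + 4*Y + 10/Y)
R = 356 (R = 368 - 1*12 = 368 - 12 = 356)
L = 5700 (L = 4 + (-1*6 + 4*5 + 10/5)*356 = 4 + (-6 + 20 + 10*(1/5))*356 = 4 + (-6 + 20 + 2)*356 = 4 + 16*356 = 4 + 5696 = 5700)
-13404/3580 + L/(-31875) = -13404/3580 + 5700/(-31875) = -13404*1/3580 + 5700*(-1/31875) = -3351/895 - 76/425 = -298439/76075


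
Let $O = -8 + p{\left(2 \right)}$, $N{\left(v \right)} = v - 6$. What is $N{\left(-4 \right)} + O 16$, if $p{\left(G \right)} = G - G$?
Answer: $-138$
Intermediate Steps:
$p{\left(G \right)} = 0$
$N{\left(v \right)} = -6 + v$
$O = -8$ ($O = -8 + 0 = -8$)
$N{\left(-4 \right)} + O 16 = \left(-6 - 4\right) - 128 = -10 - 128 = -138$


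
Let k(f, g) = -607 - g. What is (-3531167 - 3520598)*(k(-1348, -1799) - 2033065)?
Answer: 14328290905845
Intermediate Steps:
(-3531167 - 3520598)*(k(-1348, -1799) - 2033065) = (-3531167 - 3520598)*((-607 - 1*(-1799)) - 2033065) = -7051765*((-607 + 1799) - 2033065) = -7051765*(1192 - 2033065) = -7051765*(-2031873) = 14328290905845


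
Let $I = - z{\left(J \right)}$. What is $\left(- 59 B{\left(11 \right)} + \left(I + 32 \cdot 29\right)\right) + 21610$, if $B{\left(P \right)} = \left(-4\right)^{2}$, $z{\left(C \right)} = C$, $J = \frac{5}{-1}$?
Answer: $21599$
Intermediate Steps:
$J = -5$ ($J = 5 \left(-1\right) = -5$)
$I = 5$ ($I = \left(-1\right) \left(-5\right) = 5$)
$B{\left(P \right)} = 16$
$\left(- 59 B{\left(11 \right)} + \left(I + 32 \cdot 29\right)\right) + 21610 = \left(\left(-59\right) 16 + \left(5 + 32 \cdot 29\right)\right) + 21610 = \left(-944 + \left(5 + 928\right)\right) + 21610 = \left(-944 + 933\right) + 21610 = -11 + 21610 = 21599$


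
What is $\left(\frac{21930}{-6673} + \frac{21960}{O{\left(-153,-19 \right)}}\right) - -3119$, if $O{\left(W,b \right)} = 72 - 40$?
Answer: $\frac{101482013}{26692} \approx 3802.0$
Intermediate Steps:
$O{\left(W,b \right)} = 32$ ($O{\left(W,b \right)} = 72 - 40 = 32$)
$\left(\frac{21930}{-6673} + \frac{21960}{O{\left(-153,-19 \right)}}\right) - -3119 = \left(\frac{21930}{-6673} + \frac{21960}{32}\right) - -3119 = \left(21930 \left(- \frac{1}{6673}\right) + 21960 \cdot \frac{1}{32}\right) + 3119 = \left(- \frac{21930}{6673} + \frac{2745}{4}\right) + 3119 = \frac{18229665}{26692} + 3119 = \frac{101482013}{26692}$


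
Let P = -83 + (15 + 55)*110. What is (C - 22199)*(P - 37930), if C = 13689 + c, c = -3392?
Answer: 360785326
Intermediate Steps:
C = 10297 (C = 13689 - 3392 = 10297)
P = 7617 (P = -83 + 70*110 = -83 + 7700 = 7617)
(C - 22199)*(P - 37930) = (10297 - 22199)*(7617 - 37930) = -11902*(-30313) = 360785326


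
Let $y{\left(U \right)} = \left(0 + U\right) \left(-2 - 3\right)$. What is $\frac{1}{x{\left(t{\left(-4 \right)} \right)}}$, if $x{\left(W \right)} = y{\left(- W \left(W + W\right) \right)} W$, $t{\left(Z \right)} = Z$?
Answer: $- \frac{1}{640} \approx -0.0015625$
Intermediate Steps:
$y{\left(U \right)} = - 5 U$ ($y{\left(U \right)} = U \left(-5\right) = - 5 U$)
$x{\left(W \right)} = 10 W^{3}$ ($x{\left(W \right)} = - 5 \left(- W \left(W + W\right)\right) W = - 5 \left(- W 2 W\right) W = - 5 \left(- 2 W^{2}\right) W = 10 W^{2} W = 10 W^{3}$)
$\frac{1}{x{\left(t{\left(-4 \right)} \right)}} = \frac{1}{10 \left(-4\right)^{3}} = \frac{1}{10 \left(-64\right)} = \frac{1}{-640} = - \frac{1}{640}$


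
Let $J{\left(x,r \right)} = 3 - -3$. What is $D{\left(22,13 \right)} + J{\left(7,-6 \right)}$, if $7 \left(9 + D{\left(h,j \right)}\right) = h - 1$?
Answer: $0$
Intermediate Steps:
$D{\left(h,j \right)} = - \frac{64}{7} + \frac{h}{7}$ ($D{\left(h,j \right)} = -9 + \frac{h - 1}{7} = -9 + \frac{-1 + h}{7} = -9 + \left(- \frac{1}{7} + \frac{h}{7}\right) = - \frac{64}{7} + \frac{h}{7}$)
$J{\left(x,r \right)} = 6$ ($J{\left(x,r \right)} = 3 + 3 = 6$)
$D{\left(22,13 \right)} + J{\left(7,-6 \right)} = \left(- \frac{64}{7} + \frac{1}{7} \cdot 22\right) + 6 = \left(- \frac{64}{7} + \frac{22}{7}\right) + 6 = -6 + 6 = 0$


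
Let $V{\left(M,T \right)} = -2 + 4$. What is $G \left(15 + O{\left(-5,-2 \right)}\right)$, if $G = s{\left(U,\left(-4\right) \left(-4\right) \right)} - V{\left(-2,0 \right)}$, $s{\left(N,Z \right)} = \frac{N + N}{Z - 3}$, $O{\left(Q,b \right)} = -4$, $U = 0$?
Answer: $-22$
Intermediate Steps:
$s{\left(N,Z \right)} = \frac{2 N}{-3 + Z}$
$V{\left(M,T \right)} = 2$
$G = -2$ ($G = 2 \cdot 0 \frac{1}{-3 - -16} - 2 = 2 \cdot 0 \frac{1}{-3 + 16} - 2 = 2 \cdot 0 \cdot \frac{1}{13} - 2 = 0 - 2 = -2$)
$G \left(15 + O{\left(-5,-2 \right)}\right) = - 2 \left(15 - 4\right) = \left(-2\right) 11 = -22$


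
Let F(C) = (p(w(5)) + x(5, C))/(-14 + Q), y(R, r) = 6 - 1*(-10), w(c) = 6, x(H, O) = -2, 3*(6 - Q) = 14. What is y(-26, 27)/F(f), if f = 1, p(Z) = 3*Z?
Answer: -38/3 ≈ -12.667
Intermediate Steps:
Q = 4/3 (Q = 6 - ⅓*14 = 6 - 14/3 = 4/3 ≈ 1.3333)
y(R, r) = 16 (y(R, r) = 6 + 10 = 16)
F(C) = -24/19 (F(C) = (3*6 - 2)/(-14 + 4/3) = (18 - 2)/(-38/3) = 16*(-3/38) = -24/19)
y(-26, 27)/F(f) = 16/(-24/19) = 16*(-19/24) = -38/3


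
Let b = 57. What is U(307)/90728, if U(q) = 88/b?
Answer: 1/58767 ≈ 1.7016e-5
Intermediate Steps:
U(q) = 88/57
U(307)/90728 = (88/57)/90728 = (88/57)*(1/90728) = 1/58767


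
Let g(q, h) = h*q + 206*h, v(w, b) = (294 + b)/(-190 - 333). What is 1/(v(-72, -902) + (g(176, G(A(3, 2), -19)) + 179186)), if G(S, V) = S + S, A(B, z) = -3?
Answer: 523/92516170 ≈ 5.6531e-6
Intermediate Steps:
v(w, b) = -294/523 - b/523 (v(w, b) = (294 + b)/(-523) = (294 + b)*(-1/523) = -294/523 - b/523)
G(S, V) = 2*S
g(q, h) = 206*h + h*q
1/(v(-72, -902) + (g(176, G(A(3, 2), -19)) + 179186)) = 1/((-294/523 - 1/523*(-902)) + ((2*(-3))*(206 + 176) + 179186)) = 1/((-294/523 + 902/523) + (-6*382 + 179186)) = 1/(608/523 + (-2292 + 179186)) = 1/(608/523 + 176894) = 1/(92516170/523) = 523/92516170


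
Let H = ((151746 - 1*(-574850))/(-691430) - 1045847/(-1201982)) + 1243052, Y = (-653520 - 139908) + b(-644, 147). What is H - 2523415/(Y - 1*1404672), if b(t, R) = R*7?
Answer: 1134879924945422690242709/912977929632316230 ≈ 1.2431e+6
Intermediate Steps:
b(t, R) = 7*R
Y = -792399 (Y = (-653520 - 139908) + 7*147 = -793428 + 1029 = -792399)
H = 516541739596699729/415543207130 (H = ((151746 + 574850)*(-1/691430) - 1045847*(-1/1201982)) + 1243052 = (726596*(-1/691430) + 1045847/1201982) + 1243052 = (-363298/345715 + 1045847/1201982) + 1243052 = -75112661031/415543207130 + 1243052 = 516541739596699729/415543207130 ≈ 1.2431e+6)
H - 2523415/(Y - 1*1404672) = 516541739596699729/415543207130 - 2523415/(-792399 - 1*1404672) = 516541739596699729/415543207130 - 2523415/(-792399 - 1404672) = 516541739596699729/415543207130 - 2523415/(-2197071) = 516541739596699729/415543207130 - 2523415*(-1/2197071) = 516541739596699729/415543207130 + 2523415/2197071 = 1134879924945422690242709/912977929632316230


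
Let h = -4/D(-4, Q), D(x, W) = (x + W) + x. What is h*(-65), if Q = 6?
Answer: -130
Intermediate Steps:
D(x, W) = W + 2*x (D(x, W) = (W + x) + x = W + 2*x)
h = 2 (h = -4/(6 + 2*(-4)) = -4/(6 - 8) = -4/(-2) = -4*(-½) = 2)
h*(-65) = 2*(-65) = -130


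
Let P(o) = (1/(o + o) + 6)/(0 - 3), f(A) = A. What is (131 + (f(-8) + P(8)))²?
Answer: 33721249/2304 ≈ 14636.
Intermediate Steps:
P(o) = -2 - 1/(6*o) (P(o) = (1/(2*o) + 6)/(-3) = (1/(2*o) + 6)*(-⅓) = (6 + 1/(2*o))*(-⅓) = -2 - 1/(6*o))
(131 + (f(-8) + P(8)))² = (131 + (-8 + (-2 - ⅙/8)))² = (131 + (-8 + (-2 - ⅙*⅛)))² = (131 + (-8 + (-2 - 1/48)))² = (131 + (-8 - 97/48))² = (131 - 481/48)² = (5807/48)² = 33721249/2304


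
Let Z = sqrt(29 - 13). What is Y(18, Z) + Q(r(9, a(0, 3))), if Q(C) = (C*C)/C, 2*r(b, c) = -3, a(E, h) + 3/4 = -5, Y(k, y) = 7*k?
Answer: 249/2 ≈ 124.50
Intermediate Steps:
Z = 4 (Z = sqrt(16) = 4)
a(E, h) = -23/4 (a(E, h) = -3/4 - 5 = -23/4)
r(b, c) = -3/2 (r(b, c) = (1/2)*(-3) = -3/2)
Q(C) = C (Q(C) = C**2/C = C)
Y(18, Z) + Q(r(9, a(0, 3))) = 7*18 - 3/2 = 126 - 3/2 = 249/2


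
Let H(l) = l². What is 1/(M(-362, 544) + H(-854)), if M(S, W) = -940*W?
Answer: 1/217956 ≈ 4.5881e-6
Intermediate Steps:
1/(M(-362, 544) + H(-854)) = 1/(-940*544 + (-854)²) = 1/(-511360 + 729316) = 1/217956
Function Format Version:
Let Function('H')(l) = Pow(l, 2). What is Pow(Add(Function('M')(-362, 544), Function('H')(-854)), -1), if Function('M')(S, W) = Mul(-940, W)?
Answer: Rational(1, 217956) ≈ 4.5881e-6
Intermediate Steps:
Pow(Add(Function('M')(-362, 544), Function('H')(-854)), -1) = Pow(Add(Mul(-940, 544), Pow(-854, 2)), -1) = Pow(Add(-511360, 729316), -1) = Pow(217956, -1) = Rational(1, 217956)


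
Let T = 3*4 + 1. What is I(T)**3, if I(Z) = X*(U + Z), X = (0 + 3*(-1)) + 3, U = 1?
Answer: 0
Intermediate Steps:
X = 0 (X = (0 - 3) + 3 = -3 + 3 = 0)
T = 13 (T = 12 + 1 = 13)
I(Z) = 0 (I(Z) = 0*(1 + Z) = 0)
I(T)**3 = 0**3 = 0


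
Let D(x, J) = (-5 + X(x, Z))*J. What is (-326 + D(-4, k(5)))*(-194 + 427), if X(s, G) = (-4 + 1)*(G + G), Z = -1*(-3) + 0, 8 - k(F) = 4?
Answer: -97394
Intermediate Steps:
k(F) = 4 (k(F) = 8 - 1*4 = 8 - 4 = 4)
Z = 3 (Z = 3 + 0 = 3)
X(s, G) = -6*G
D(x, J) = -23*J (D(x, J) = (-5 - 6*3)*J = (-5 - 18)*J = -23*J)
(-326 + D(-4, k(5)))*(-194 + 427) = (-326 - 23*4)*(-194 + 427) = (-326 - 92)*233 = -418*233 = -97394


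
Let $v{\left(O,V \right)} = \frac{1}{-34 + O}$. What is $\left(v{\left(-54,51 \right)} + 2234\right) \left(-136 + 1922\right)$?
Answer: $\frac{175555763}{44} \approx 3.9899 \cdot 10^{6}$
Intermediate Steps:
$\left(v{\left(-54,51 \right)} + 2234\right) \left(-136 + 1922\right) = \left(\frac{1}{-34 - 54} + 2234\right) \left(-136 + 1922\right) = \left(\frac{1}{-88} + 2234\right) 1786 = \left(- \frac{1}{88} + 2234\right) 1786 = \frac{196591}{88} \cdot 1786 = \frac{175555763}{44}$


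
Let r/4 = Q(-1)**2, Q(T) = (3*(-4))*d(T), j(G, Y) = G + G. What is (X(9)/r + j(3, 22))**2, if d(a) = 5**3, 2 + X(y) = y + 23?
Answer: 3240003600001/90000000000 ≈ 36.000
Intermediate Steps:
j(G, Y) = 2*G
X(y) = 21 + y (X(y) = -2 + (y + 23) = -2 + (23 + y) = 21 + y)
d(a) = 125
Q(T) = -1500 (Q(T) = (3*(-4))*125 = -12*125 = -1500)
r = 9000000 (r = 4*(-1500)**2 = 4*2250000 = 9000000)
(X(9)/r + j(3, 22))**2 = ((21 + 9)/9000000 + 2*3)**2 = (30*(1/9000000) + 6)**2 = (1/300000 + 6)**2 = (1800001/300000)**2 = 3240003600001/90000000000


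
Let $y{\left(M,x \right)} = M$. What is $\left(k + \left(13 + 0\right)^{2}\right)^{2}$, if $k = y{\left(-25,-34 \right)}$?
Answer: $20736$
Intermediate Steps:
$k = -25$
$\left(k + \left(13 + 0\right)^{2}\right)^{2} = \left(-25 + \left(13 + 0\right)^{2}\right)^{2} = \left(-25 + 13^{2}\right)^{2} = \left(-25 + 169\right)^{2} = 144^{2} = 20736$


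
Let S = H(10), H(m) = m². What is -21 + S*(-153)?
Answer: -15321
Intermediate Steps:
S = 100 (S = 10² = 100)
-21 + S*(-153) = -21 + 100*(-153) = -21 - 15300 = -15321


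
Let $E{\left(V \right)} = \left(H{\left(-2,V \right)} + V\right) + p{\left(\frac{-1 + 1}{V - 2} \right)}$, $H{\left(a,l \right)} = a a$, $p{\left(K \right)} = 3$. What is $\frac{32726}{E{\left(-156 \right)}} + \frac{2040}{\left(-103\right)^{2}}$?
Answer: $- \frac{346886174}{1580741} \approx -219.45$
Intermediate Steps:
$H{\left(a,l \right)} = a^{2}$
$E{\left(V \right)} = 7 + V$ ($E{\left(V \right)} = \left(\left(-2\right)^{2} + V\right) + 3 = \left(4 + V\right) + 3 = 7 + V$)
$\frac{32726}{E{\left(-156 \right)}} + \frac{2040}{\left(-103\right)^{2}} = \frac{32726}{7 - 156} + \frac{2040}{\left(-103\right)^{2}} = \frac{32726}{-149} + \frac{2040}{10609} = 32726 \left(- \frac{1}{149}\right) + 2040 \cdot \frac{1}{10609} = - \frac{32726}{149} + \frac{2040}{10609} = - \frac{346886174}{1580741}$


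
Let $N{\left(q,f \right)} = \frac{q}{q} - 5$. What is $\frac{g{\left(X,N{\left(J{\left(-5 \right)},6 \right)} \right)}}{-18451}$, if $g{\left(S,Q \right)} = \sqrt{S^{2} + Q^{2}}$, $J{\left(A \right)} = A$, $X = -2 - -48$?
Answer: $- \frac{2 \sqrt{533}}{18451} \approx -0.0025025$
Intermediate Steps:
$X = 46$ ($X = -2 + 48 = 46$)
$N{\left(q,f \right)} = -4$ ($N{\left(q,f \right)} = 1 - 5 = -4$)
$g{\left(S,Q \right)} = \sqrt{Q^{2} + S^{2}}$
$\frac{g{\left(X,N{\left(J{\left(-5 \right)},6 \right)} \right)}}{-18451} = \frac{\sqrt{\left(-4\right)^{2} + 46^{2}}}{-18451} = \sqrt{16 + 2116} \left(- \frac{1}{18451}\right) = \sqrt{2132} \left(- \frac{1}{18451}\right) = 2 \sqrt{533} \left(- \frac{1}{18451}\right) = - \frac{2 \sqrt{533}}{18451}$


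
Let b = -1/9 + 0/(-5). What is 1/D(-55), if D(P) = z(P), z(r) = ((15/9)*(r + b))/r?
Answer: 297/496 ≈ 0.59879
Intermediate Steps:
b = -1/9 (b = -1*1/9 + 0*(-1/5) = -1/9 + 0 = -1/9 ≈ -0.11111)
z(r) = (-5/27 + 5*r/3)/r (z(r) = ((15/9)*(r - 1/9))/r = ((15*(1/9))*(-1/9 + r))/r = (5*(-1/9 + r)/3)/r = (-5/27 + 5*r/3)/r)
D(P) = 5*(-1 + 9*P)/(27*P)
1/D(-55) = 1/((5/27)*(-1 + 9*(-55))/(-55)) = 1/((5/27)*(-1/55)*(-1 - 495)) = 1/((5/27)*(-1/55)*(-496)) = 1/(496/297) = 297/496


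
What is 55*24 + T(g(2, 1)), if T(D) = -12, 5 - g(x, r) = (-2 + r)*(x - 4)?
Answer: 1308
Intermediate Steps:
g(x, r) = 5 - (-4 + x)*(-2 + r) (g(x, r) = 5 - (-2 + r)*(x - 4) = 5 - (-2 + r)*(-4 + x) = 5 - (-4 + x)*(-2 + r))
55*24 + T(g(2, 1)) = 55*24 - 12 = 1320 - 12 = 1308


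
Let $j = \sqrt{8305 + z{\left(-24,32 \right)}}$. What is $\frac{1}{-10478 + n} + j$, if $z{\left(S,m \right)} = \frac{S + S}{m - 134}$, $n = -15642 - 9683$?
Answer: $- \frac{1}{35803} + \frac{\sqrt{2400281}}{17} \approx 91.134$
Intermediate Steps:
$n = -25325$
$z{\left(S,m \right)} = \frac{2 S}{-134 + m}$
$j = \frac{\sqrt{2400281}}{17}$ ($j = \sqrt{8305 + 2 \left(-24\right) \frac{1}{-134 + 32}} = \sqrt{8305 + 2 \left(-24\right) \frac{1}{-102}} = \sqrt{8305 + 2 \left(-24\right) \left(- \frac{1}{102}\right)} = \sqrt{8305 + \frac{8}{17}} = \sqrt{\frac{141193}{17}} = \frac{\sqrt{2400281}}{17} \approx 91.134$)
$\frac{1}{-10478 + n} + j = \frac{1}{-10478 - 25325} + \frac{\sqrt{2400281}}{17} = \frac{1}{-35803} + \frac{\sqrt{2400281}}{17} = - \frac{1}{35803} + \frac{\sqrt{2400281}}{17}$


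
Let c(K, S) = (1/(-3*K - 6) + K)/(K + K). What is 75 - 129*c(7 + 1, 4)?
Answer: 1723/160 ≈ 10.769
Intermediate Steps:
c(K, S) = (K + 1/(-6 - 3*K))/(2*K) (c(K, S) = (1/(-6 - 3*K) + K)/((2*K)) = (K + 1/(-6 - 3*K))*(1/(2*K)) = (K + 1/(-6 - 3*K))/(2*K))
75 - 129*c(7 + 1, 4) = 75 - 129*(-1/6 + (7 + 1) + (7 + 1)**2/2)/((7 + 1)*(2 + (7 + 1))) = 75 - 129*(-1/6 + 8 + (1/2)*8**2)/(8*(2 + 8)) = 75 - 129*(-1/6 + 8 + (1/2)*64)/(8*10) = 75 - 129*(-1/6 + 8 + 32)/(8*10) = 75 - 129*239/(8*10*6) = 75 - 129*239/480 = 75 - 10277/160 = 1723/160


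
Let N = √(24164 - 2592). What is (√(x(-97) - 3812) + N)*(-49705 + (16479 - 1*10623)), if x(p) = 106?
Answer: -87698*√5393 - 43849*I*√3706 ≈ -6.4403e+6 - 2.6694e+6*I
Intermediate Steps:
N = 2*√5393 (N = √21572 = 2*√5393 ≈ 146.87)
(√(x(-97) - 3812) + N)*(-49705 + (16479 - 1*10623)) = (√(106 - 3812) + 2*√5393)*(-49705 + (16479 - 1*10623)) = (√(-3706) + 2*√5393)*(-49705 + (16479 - 10623)) = (I*√3706 + 2*√5393)*(-49705 + 5856) = (2*√5393 + I*√3706)*(-43849) = -87698*√5393 - 43849*I*√3706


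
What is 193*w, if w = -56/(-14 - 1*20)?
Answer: 5404/17 ≈ 317.88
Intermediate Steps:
w = 28/17 (w = -56/(-14 - 20) = -56/(-34) = -56*(-1/34) = 28/17 ≈ 1.6471)
193*w = 193*(28/17) = 5404/17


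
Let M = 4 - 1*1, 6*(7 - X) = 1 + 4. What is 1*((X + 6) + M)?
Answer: 91/6 ≈ 15.167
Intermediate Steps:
X = 37/6 (X = 7 - (1 + 4)/6 = 7 - ⅙*5 = 7 - ⅚ = 37/6 ≈ 6.1667)
M = 3 (M = 4 - 1 = 3)
1*((X + 6) + M) = 1*((37/6 + 6) + 3) = 1*(73/6 + 3) = 1*(91/6) = 91/6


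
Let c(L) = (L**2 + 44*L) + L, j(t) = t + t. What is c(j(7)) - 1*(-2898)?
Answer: 3724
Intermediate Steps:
j(t) = 2*t
c(L) = L**2 + 45*L
c(j(7)) - 1*(-2898) = (2*7)*(45 + 2*7) - 1*(-2898) = 14*(45 + 14) + 2898 = 14*59 + 2898 = 826 + 2898 = 3724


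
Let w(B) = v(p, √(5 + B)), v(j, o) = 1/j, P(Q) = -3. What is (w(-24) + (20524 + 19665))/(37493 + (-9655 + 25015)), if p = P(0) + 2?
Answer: 2364/3109 ≈ 0.76037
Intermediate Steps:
p = -1 (p = -3 + 2 = -1)
w(B) = -1 (w(B) = 1/(-1) = -1)
(w(-24) + (20524 + 19665))/(37493 + (-9655 + 25015)) = (-1 + (20524 + 19665))/(37493 + (-9655 + 25015)) = (-1 + 40189)/(37493 + 15360) = 40188/52853 = 40188*(1/52853) = 2364/3109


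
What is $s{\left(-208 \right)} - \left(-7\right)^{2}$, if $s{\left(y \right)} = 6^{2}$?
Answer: $-13$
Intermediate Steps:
$s{\left(y \right)} = 36$
$s{\left(-208 \right)} - \left(-7\right)^{2} = 36 - \left(-7\right)^{2} = 36 - 49 = -13$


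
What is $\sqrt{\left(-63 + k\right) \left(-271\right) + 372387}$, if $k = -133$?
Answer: $\sqrt{425503} \approx 652.31$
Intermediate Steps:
$\sqrt{\left(-63 + k\right) \left(-271\right) + 372387} = \sqrt{\left(-63 - 133\right) \left(-271\right) + 372387} = \sqrt{\left(-196\right) \left(-271\right) + 372387} = \sqrt{53116 + 372387} = \sqrt{425503}$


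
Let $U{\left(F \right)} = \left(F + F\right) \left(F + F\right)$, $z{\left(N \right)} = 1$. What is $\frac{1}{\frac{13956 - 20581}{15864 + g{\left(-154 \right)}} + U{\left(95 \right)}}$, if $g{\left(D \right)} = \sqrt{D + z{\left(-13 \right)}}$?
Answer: $\frac{363402437196}{13118676221575225} - \frac{159 i \sqrt{17}}{2623735244315045} \approx 2.7701 \cdot 10^{-5} - 2.4986 \cdot 10^{-13} i$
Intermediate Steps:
$g{\left(D \right)} = \sqrt{1 + D}$ ($g{\left(D \right)} = \sqrt{D + 1} = \sqrt{1 + D}$)
$U{\left(F \right)} = 4 F^{2}$ ($U{\left(F \right)} = 2 F 2 F = 4 F^{2}$)
$\frac{1}{\frac{13956 - 20581}{15864 + g{\left(-154 \right)}} + U{\left(95 \right)}} = \frac{1}{\frac{13956 - 20581}{15864 + \sqrt{1 - 154}} + 4 \cdot 95^{2}} = \frac{1}{- \frac{6625}{15864 + \sqrt{-153}} + 4 \cdot 9025} = \frac{1}{- \frac{6625}{15864 + 3 i \sqrt{17}} + 36100} = \frac{1}{36100 - \frac{6625}{15864 + 3 i \sqrt{17}}}$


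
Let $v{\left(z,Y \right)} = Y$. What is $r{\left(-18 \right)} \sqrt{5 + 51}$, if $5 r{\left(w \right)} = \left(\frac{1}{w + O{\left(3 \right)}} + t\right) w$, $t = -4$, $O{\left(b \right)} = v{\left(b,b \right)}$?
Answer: $\frac{732 \sqrt{14}}{25} \approx 109.56$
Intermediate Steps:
$O{\left(b \right)} = b$
$r{\left(w \right)} = \frac{w \left(-4 + \frac{1}{3 + w}\right)}{5}$ ($r{\left(w \right)} = \frac{\left(\frac{1}{w + 3} - 4\right) w}{5} = \frac{\left(\frac{1}{3 + w} - 4\right) w}{5} = \frac{\left(-4 + \frac{1}{3 + w}\right) w}{5} = \frac{w \left(-4 + \frac{1}{3 + w}\right)}{5}$)
$r{\left(-18 \right)} \sqrt{5 + 51} = \left(-1\right) \left(-18\right) \frac{1}{15 + 5 \left(-18\right)} \left(11 + 4 \left(-18\right)\right) \sqrt{5 + 51} = \left(-1\right) \left(-18\right) \frac{1}{15 - 90} \left(11 - 72\right) \sqrt{56} = \left(-1\right) \left(-18\right) \frac{1}{-75} \left(-61\right) 2 \sqrt{14} = \left(-1\right) \left(-18\right) \left(- \frac{1}{75}\right) \left(-61\right) 2 \sqrt{14} = \frac{366 \cdot 2 \sqrt{14}}{25} = \frac{732 \sqrt{14}}{25}$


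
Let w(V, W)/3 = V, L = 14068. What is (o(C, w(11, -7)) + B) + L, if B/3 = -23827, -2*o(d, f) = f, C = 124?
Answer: -114859/2 ≈ -57430.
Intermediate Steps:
w(V, W) = 3*V
o(d, f) = -f/2
B = -71481 (B = 3*(-23827) = -71481)
(o(C, w(11, -7)) + B) + L = (-3*11/2 - 71481) + 14068 = (-½*33 - 71481) + 14068 = (-33/2 - 71481) + 14068 = -142995/2 + 14068 = -114859/2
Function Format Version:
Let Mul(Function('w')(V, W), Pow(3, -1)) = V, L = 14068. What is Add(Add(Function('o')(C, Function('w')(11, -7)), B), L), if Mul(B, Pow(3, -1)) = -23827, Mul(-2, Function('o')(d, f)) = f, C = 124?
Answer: Rational(-114859, 2) ≈ -57430.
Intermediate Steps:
Function('w')(V, W) = Mul(3, V)
Function('o')(d, f) = Mul(Rational(-1, 2), f)
B = -71481 (B = Mul(3, -23827) = -71481)
Add(Add(Function('o')(C, Function('w')(11, -7)), B), L) = Add(Add(Mul(Rational(-1, 2), Mul(3, 11)), -71481), 14068) = Add(Add(Mul(Rational(-1, 2), 33), -71481), 14068) = Add(Add(Rational(-33, 2), -71481), 14068) = Add(Rational(-142995, 2), 14068) = Rational(-114859, 2)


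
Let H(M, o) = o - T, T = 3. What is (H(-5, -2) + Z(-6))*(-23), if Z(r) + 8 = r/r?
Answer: 276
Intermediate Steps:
Z(r) = -7 (Z(r) = -8 + r/r = -8 + 1 = -7)
H(M, o) = -3 + o (H(M, o) = o - 1*3 = o - 3 = -3 + o)
(H(-5, -2) + Z(-6))*(-23) = ((-3 - 2) - 7)*(-23) = (-5 - 7)*(-23) = -12*(-23) = 276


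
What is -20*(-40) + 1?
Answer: 801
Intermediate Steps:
-20*(-40) + 1 = 800 + 1 = 801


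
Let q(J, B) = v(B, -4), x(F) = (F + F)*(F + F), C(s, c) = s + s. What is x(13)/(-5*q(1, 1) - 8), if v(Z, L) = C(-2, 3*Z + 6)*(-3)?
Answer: -169/17 ≈ -9.9412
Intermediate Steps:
C(s, c) = 2*s
x(F) = 4*F**2 (x(F) = (2*F)*(2*F) = 4*F**2)
v(Z, L) = 12 (v(Z, L) = (2*(-2))*(-3) = -4*(-3) = 12)
q(J, B) = 12
x(13)/(-5*q(1, 1) - 8) = (4*13**2)/(-5*12 - 8) = (4*169)/(-60 - 8) = 676/(-68) = 676*(-1/68) = -169/17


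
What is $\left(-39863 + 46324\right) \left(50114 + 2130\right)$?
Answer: $337548484$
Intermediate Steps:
$\left(-39863 + 46324\right) \left(50114 + 2130\right) = 6461 \cdot 52244 = 337548484$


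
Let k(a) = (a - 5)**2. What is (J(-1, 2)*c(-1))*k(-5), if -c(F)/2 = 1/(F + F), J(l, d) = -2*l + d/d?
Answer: 300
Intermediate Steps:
k(a) = (-5 + a)**2
J(l, d) = 1 - 2*l (J(l, d) = -2*l + 1 = 1 - 2*l)
c(F) = -1/F (c(F) = -2/(F + F) = -2*1/(2*F) = -1/F)
(J(-1, 2)*c(-1))*k(-5) = ((1 - 2*(-1))*(-1/(-1)))*(-5 - 5)**2 = ((1 + 2)*(-1*(-1)))*(-10)**2 = (3*1)*100 = 3*100 = 300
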